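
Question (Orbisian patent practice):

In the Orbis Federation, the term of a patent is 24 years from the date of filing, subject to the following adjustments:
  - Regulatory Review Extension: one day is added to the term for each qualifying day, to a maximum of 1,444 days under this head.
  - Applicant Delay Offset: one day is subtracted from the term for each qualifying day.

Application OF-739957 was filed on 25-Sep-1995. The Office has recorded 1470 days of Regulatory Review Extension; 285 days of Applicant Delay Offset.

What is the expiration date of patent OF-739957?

Base term: filing date + 24 years → 25 September 2019.
Regulatory Review Extension: 1470 days claimed exceeds the 1444-day cap, so +1444 days → 8 September 2023.
Applicant Delay Offset: −285 days → 27 November 2022.

November 27, 2022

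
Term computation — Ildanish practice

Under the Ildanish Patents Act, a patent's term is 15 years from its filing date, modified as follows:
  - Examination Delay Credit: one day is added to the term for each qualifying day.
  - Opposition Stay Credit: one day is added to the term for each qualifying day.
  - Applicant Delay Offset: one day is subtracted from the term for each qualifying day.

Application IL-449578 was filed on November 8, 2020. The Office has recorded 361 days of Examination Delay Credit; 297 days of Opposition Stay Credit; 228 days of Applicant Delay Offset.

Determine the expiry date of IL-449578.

January 11, 2037

Base term: filing date + 15 years → 8 November 2035.
Examination Delay Credit: +361 days → 3 November 2036.
Opposition Stay Credit: +297 days → 27 August 2037.
Applicant Delay Offset: −228 days → 11 January 2037.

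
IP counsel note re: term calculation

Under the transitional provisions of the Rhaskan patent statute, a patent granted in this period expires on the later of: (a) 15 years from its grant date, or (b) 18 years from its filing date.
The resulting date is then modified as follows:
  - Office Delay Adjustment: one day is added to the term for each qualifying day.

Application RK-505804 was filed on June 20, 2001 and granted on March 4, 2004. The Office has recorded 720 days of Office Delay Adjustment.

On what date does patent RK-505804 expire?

June 9, 2021

(a) grant + 15 years → 4 March 2019.
(b) filing + 18 years → 20 June 2019.
Later of the two: 20 June 2019.
Office Delay Adjustment: +720 days → 9 June 2021.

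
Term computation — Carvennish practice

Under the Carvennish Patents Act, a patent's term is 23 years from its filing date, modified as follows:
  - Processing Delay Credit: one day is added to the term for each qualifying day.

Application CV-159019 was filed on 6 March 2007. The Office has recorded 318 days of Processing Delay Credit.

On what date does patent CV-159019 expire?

Base term: filing date + 23 years → 6 March 2030.
Processing Delay Credit: +318 days → 18 January 2031.

January 18, 2031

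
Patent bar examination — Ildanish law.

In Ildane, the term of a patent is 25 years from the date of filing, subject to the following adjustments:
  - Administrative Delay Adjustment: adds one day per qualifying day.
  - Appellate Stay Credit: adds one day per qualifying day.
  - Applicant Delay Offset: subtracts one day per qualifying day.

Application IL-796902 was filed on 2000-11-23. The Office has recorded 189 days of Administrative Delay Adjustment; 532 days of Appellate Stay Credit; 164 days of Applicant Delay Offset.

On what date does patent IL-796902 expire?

Base term: filing date + 25 years → 23 November 2025.
Administrative Delay Adjustment: +189 days → 31 May 2026.
Appellate Stay Credit: +532 days → 14 November 2027.
Applicant Delay Offset: −164 days → 3 June 2027.

2027-06-03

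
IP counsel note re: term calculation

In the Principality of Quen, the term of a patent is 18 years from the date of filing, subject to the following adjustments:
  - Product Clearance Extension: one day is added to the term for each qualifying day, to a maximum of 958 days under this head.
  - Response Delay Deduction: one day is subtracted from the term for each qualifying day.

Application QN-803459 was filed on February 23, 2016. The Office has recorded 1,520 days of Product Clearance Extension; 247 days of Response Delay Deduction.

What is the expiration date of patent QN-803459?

Base term: filing date + 18 years → 23 February 2034.
Product Clearance Extension: 1520 days claimed exceeds the 958-day cap, so +958 days → 8 October 2036.
Response Delay Deduction: −247 days → 4 February 2036.

2036-02-04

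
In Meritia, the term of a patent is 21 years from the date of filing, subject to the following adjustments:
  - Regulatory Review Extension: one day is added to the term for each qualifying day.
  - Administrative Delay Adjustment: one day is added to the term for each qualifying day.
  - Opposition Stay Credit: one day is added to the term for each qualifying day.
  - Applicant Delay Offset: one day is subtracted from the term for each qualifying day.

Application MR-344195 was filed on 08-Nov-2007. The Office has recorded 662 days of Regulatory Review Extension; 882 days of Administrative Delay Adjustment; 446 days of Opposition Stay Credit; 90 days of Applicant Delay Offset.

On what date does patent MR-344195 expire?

January 21, 2034

Base term: filing date + 21 years → 8 November 2028.
Regulatory Review Extension: +662 days → 1 September 2030.
Administrative Delay Adjustment: +882 days → 30 January 2033.
Opposition Stay Credit: +446 days → 21 April 2034.
Applicant Delay Offset: −90 days → 21 January 2034.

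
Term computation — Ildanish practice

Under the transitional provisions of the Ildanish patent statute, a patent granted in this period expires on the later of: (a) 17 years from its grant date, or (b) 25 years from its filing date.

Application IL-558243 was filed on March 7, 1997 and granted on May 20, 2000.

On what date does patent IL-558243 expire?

(a) grant + 17 years → 20 May 2017.
(b) filing + 25 years → 7 March 2022.
Later of the two: 7 March 2022.

2022-03-07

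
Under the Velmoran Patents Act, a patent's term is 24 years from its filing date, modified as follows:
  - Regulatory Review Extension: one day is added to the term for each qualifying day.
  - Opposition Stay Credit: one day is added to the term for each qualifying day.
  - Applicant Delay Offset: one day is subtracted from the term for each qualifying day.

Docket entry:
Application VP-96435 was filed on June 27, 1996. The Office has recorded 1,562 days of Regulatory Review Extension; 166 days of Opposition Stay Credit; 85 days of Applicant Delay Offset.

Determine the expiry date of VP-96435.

2024-12-26

Base term: filing date + 24 years → 27 June 2020.
Regulatory Review Extension: +1562 days → 6 October 2024.
Opposition Stay Credit: +166 days → 21 March 2025.
Applicant Delay Offset: −85 days → 26 December 2024.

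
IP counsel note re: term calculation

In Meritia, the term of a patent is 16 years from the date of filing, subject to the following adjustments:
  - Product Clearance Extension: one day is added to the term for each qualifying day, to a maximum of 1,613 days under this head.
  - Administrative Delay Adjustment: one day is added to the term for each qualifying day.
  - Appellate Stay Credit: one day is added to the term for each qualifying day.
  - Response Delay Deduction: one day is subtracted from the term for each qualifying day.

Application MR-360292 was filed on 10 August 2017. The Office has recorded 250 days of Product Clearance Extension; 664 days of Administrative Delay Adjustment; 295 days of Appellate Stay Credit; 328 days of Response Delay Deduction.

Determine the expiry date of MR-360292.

Base term: filing date + 16 years → 10 August 2033.
Product Clearance Extension: 250 days (within the 1613-day cap) → +250 days → 17 April 2034.
Administrative Delay Adjustment: +664 days → 10 February 2036.
Appellate Stay Credit: +295 days → 1 December 2036.
Response Delay Deduction: −328 days → 8 January 2036.

2036-01-08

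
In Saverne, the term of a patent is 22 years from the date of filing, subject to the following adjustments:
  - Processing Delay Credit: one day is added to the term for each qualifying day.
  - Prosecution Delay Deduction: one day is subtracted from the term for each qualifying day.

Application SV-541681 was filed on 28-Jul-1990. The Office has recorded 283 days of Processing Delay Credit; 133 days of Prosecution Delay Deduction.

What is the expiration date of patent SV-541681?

Base term: filing date + 22 years → 28 July 2012.
Processing Delay Credit: +283 days → 7 May 2013.
Prosecution Delay Deduction: −133 days → 25 December 2012.

December 25, 2012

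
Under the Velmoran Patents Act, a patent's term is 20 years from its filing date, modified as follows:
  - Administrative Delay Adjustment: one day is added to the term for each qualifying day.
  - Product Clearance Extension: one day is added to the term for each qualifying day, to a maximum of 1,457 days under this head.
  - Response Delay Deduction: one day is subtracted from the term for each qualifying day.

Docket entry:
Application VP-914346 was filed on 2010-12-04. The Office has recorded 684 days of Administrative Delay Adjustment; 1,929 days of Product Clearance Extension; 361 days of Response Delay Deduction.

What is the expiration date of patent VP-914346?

Base term: filing date + 20 years → 4 December 2030.
Administrative Delay Adjustment: +684 days → 18 October 2032.
Product Clearance Extension: 1929 days claimed exceeds the 1457-day cap, so +1457 days → 14 October 2036.
Response Delay Deduction: −361 days → 19 October 2035.

October 19, 2035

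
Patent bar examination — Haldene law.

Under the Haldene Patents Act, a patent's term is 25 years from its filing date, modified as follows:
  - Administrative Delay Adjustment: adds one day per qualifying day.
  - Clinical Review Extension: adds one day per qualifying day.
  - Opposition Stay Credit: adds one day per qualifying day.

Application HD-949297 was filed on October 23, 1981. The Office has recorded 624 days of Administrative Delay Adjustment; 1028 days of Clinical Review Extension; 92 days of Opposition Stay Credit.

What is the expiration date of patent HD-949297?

August 2, 2011

Base term: filing date + 25 years → 23 October 2006.
Administrative Delay Adjustment: +624 days → 8 July 2008.
Clinical Review Extension: +1028 days → 2 May 2011.
Opposition Stay Credit: +92 days → 2 August 2011.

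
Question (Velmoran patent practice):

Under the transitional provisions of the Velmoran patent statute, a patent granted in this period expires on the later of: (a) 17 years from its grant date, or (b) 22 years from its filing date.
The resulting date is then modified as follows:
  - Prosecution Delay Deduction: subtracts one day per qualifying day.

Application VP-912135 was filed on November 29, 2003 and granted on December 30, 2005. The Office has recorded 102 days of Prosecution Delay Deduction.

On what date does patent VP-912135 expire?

2025-08-19

(a) grant + 17 years → 30 December 2022.
(b) filing + 22 years → 29 November 2025.
Later of the two: 29 November 2025.
Prosecution Delay Deduction: −102 days → 19 August 2025.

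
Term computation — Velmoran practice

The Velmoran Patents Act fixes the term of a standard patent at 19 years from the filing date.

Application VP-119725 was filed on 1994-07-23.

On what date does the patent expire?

July 23, 2013

Filing date + 19 years → 23 July 2013.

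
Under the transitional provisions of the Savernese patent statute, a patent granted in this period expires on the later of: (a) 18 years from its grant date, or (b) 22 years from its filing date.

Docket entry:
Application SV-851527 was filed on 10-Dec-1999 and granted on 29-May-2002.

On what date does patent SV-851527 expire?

(a) grant + 18 years → 29 May 2020.
(b) filing + 22 years → 10 December 2021.
Later of the two: 10 December 2021.

2021-12-10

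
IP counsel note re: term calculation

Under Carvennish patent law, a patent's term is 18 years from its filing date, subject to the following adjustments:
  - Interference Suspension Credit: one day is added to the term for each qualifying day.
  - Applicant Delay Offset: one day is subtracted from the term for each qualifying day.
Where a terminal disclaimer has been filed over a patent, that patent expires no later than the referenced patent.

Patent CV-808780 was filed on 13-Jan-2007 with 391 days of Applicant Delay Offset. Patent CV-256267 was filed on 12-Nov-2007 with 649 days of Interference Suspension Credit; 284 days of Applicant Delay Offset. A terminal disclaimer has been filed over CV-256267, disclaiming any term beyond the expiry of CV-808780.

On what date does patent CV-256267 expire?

December 19, 2023

Natural term of CV-256267:
  Base: filing + 18 years → 12 November 2025.
  Interference Suspension Credit: +649 days → 23 August 2027.
  Applicant Delay Offset: −284 days → 12 November 2026.
Expiry of referenced patent CV-808780:
  Base: filing + 18 years → 13 January 2025.
  Applicant Delay Offset: −391 days → 19 December 2023.
Terminal disclaimer: CV-256267 expires on the earlier of 12 November 2026 and 19 December 2023.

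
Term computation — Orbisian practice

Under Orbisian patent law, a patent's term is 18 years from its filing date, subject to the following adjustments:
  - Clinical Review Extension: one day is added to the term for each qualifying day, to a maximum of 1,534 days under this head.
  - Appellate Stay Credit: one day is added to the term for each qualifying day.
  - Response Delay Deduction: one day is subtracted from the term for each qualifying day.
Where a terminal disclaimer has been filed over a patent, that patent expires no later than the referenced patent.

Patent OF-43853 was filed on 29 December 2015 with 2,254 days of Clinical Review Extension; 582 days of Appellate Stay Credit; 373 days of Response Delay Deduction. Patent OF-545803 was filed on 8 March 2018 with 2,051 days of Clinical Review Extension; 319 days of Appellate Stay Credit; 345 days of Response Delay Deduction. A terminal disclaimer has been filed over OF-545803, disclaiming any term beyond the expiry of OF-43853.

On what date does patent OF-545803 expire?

October 7, 2038

Natural term of OF-545803:
  Base: filing + 18 years → 8 March 2036.
  Clinical Review Extension: 2051 days claimed exceeds the 1534-day cap, so +1534 days → 20 May 2040.
  Appellate Stay Credit: +319 days → 4 April 2041.
  Response Delay Deduction: −345 days → 24 April 2040.
Expiry of referenced patent OF-43853:
  Base: filing + 18 years → 29 December 2033.
  Clinical Review Extension: 2254 days claimed exceeds the 1534-day cap, so +1534 days → 12 March 2038.
  Appellate Stay Credit: +582 days → 15 October 2039.
  Response Delay Deduction: −373 days → 7 October 2038.
Terminal disclaimer: OF-545803 expires on the earlier of 24 April 2040 and 7 October 2038.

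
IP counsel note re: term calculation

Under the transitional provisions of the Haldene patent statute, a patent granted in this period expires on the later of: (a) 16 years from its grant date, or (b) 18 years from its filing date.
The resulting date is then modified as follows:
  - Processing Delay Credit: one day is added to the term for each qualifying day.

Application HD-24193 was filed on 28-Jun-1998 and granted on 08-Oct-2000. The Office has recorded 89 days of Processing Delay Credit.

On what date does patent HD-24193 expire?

2017-01-05

(a) grant + 16 years → 8 October 2016.
(b) filing + 18 years → 28 June 2016.
Later of the two: 8 October 2016.
Processing Delay Credit: +89 days → 5 January 2017.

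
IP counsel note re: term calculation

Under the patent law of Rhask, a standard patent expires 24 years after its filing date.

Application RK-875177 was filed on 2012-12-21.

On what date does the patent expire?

December 21, 2036

Filing date + 24 years → 21 December 2036.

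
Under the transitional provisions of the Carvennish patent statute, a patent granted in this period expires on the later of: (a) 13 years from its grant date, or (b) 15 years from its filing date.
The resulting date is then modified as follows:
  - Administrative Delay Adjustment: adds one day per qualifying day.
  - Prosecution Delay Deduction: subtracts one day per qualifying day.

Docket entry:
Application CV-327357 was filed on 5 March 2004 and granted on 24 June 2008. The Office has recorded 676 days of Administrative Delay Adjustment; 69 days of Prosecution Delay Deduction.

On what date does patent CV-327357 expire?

(a) grant + 13 years → 24 June 2021.
(b) filing + 15 years → 5 March 2019.
Later of the two: 24 June 2021.
Administrative Delay Adjustment: +676 days → 1 May 2023.
Prosecution Delay Deduction: −69 days → 21 February 2023.

February 21, 2023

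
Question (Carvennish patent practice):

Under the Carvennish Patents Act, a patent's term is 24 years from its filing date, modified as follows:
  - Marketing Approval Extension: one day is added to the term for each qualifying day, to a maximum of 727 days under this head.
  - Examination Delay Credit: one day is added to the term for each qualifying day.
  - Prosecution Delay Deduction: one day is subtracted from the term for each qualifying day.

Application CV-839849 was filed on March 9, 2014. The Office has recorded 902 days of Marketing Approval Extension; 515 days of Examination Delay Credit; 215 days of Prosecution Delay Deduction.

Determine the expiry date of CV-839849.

December 30, 2040

Base term: filing date + 24 years → 9 March 2038.
Marketing Approval Extension: 902 days claimed exceeds the 727-day cap, so +727 days → 5 March 2040.
Examination Delay Credit: +515 days → 2 August 2041.
Prosecution Delay Deduction: −215 days → 30 December 2040.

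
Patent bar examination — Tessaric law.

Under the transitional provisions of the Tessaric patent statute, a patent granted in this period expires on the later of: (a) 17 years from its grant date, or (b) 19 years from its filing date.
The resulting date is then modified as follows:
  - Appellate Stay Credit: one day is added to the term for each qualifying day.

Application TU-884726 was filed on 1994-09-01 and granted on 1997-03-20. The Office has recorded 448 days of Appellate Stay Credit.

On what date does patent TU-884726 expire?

(a) grant + 17 years → 20 March 2014.
(b) filing + 19 years → 1 September 2013.
Later of the two: 20 March 2014.
Appellate Stay Credit: +448 days → 11 June 2015.

June 11, 2015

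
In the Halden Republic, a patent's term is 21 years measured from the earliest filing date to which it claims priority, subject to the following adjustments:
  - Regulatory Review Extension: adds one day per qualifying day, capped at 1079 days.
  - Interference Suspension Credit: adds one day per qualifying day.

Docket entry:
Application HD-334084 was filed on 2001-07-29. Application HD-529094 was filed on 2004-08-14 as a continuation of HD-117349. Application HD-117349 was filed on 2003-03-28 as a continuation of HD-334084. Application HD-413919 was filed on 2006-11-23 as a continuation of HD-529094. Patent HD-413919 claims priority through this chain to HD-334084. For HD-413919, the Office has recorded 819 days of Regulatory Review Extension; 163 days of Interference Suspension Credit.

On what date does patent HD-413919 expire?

Earliest priority filing: 29 July 2001.
Base term: 29 July 2001 + 21 years → 29 July 2022.
Regulatory Review Extension: 819 days (within the 1079-day cap) → +819 days → 25 October 2024.
Interference Suspension Credit: +163 days → 6 April 2025.

April 6, 2025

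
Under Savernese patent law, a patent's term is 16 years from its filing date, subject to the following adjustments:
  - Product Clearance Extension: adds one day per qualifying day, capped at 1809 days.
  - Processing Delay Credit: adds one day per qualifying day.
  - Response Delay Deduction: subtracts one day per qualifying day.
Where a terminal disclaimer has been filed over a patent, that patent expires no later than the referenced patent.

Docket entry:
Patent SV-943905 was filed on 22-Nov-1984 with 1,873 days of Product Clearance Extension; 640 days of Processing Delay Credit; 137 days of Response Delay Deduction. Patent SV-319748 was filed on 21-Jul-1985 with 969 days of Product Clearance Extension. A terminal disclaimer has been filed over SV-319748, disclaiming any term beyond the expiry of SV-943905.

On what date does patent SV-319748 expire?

Natural term of SV-319748:
  Base: filing + 16 years → 21 July 2001.
  Product Clearance Extension: 969 days (within the 1809-day cap) → +969 days → 16 March 2004.
Expiry of referenced patent SV-943905:
  Base: filing + 16 years → 22 November 2000.
  Product Clearance Extension: 1873 days claimed exceeds the 1809-day cap, so +1809 days → 5 November 2005.
  Processing Delay Credit: +640 days → 7 August 2007.
  Response Delay Deduction: −137 days → 23 March 2007.
Terminal disclaimer: SV-319748 expires on the earlier of 16 March 2004 and 23 March 2007.

2004-03-16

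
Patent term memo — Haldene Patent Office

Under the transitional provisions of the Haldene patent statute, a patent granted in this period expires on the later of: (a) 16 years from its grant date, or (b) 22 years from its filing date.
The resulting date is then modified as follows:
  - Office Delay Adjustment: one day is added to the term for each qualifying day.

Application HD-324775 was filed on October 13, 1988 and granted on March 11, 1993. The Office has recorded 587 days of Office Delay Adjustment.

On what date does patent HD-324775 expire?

(a) grant + 16 years → 11 March 2009.
(b) filing + 22 years → 13 October 2010.
Later of the two: 13 October 2010.
Office Delay Adjustment: +587 days → 22 May 2012.

May 22, 2012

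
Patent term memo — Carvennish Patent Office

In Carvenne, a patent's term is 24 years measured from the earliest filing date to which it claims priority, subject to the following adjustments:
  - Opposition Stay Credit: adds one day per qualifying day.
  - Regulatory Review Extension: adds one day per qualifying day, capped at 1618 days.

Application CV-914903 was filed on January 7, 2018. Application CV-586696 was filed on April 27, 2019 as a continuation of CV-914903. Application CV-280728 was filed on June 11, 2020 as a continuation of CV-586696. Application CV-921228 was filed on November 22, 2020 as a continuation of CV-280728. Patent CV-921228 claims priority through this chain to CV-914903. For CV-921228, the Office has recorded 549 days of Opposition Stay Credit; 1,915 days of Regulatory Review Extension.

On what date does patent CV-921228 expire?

2047-12-14

Earliest priority filing: 7 January 2018.
Base term: 7 January 2018 + 24 years → 7 January 2042.
Opposition Stay Credit: +549 days → 10 July 2043.
Regulatory Review Extension: 1915 days claimed exceeds the 1618-day cap, so +1618 days → 14 December 2047.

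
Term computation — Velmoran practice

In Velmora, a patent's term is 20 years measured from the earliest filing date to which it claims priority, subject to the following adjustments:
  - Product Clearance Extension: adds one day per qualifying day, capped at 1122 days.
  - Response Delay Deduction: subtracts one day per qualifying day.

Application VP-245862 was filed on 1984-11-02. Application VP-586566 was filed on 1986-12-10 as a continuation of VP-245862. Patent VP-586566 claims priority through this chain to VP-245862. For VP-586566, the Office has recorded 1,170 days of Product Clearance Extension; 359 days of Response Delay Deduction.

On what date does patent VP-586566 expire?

Earliest priority filing: 2 November 1984.
Base term: 2 November 1984 + 20 years → 2 November 2004.
Product Clearance Extension: 1170 days claimed exceeds the 1122-day cap, so +1122 days → 29 November 2007.
Response Delay Deduction: −359 days → 5 December 2006.

2006-12-05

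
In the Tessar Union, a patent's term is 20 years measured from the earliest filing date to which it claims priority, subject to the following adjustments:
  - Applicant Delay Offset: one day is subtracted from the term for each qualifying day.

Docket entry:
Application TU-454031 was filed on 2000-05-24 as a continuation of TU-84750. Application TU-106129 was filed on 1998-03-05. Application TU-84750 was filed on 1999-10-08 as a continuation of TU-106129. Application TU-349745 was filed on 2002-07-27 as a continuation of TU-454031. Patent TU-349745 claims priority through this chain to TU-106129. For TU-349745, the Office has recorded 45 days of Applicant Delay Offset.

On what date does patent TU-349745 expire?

Earliest priority filing: 5 March 1998.
Base term: 5 March 1998 + 20 years → 5 March 2018.
Applicant Delay Offset: −45 days → 19 January 2018.

2018-01-19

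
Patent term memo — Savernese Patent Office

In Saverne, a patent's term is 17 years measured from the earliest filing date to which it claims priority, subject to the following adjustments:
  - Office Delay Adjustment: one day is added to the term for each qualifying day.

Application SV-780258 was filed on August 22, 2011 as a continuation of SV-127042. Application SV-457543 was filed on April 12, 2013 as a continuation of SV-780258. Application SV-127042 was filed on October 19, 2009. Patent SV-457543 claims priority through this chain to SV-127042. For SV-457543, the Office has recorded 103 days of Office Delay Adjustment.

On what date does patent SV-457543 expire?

Earliest priority filing: 19 October 2009.
Base term: 19 October 2009 + 17 years → 19 October 2026.
Office Delay Adjustment: +103 days → 30 January 2027.

January 30, 2027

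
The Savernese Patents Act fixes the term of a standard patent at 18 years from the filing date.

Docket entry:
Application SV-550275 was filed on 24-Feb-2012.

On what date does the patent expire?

February 24, 2030

Filing date + 18 years → 24 February 2030.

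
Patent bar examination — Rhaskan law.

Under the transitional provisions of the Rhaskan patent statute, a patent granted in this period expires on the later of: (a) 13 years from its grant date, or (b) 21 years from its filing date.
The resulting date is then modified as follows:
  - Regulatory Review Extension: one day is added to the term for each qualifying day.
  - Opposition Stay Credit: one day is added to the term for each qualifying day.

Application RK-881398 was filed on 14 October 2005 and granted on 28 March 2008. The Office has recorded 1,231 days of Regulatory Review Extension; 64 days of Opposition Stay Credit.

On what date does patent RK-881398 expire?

(a) grant + 13 years → 28 March 2021.
(b) filing + 21 years → 14 October 2026.
Later of the two: 14 October 2026.
Regulatory Review Extension: +1231 days → 26 February 2030.
Opposition Stay Credit: +64 days → 1 May 2030.

2030-05-01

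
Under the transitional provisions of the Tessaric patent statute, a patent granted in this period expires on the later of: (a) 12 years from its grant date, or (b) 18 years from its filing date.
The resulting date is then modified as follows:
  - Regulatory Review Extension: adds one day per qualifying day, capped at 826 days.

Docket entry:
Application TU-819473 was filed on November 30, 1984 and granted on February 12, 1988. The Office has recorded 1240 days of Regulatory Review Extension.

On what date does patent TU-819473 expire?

(a) grant + 12 years → 12 February 2000.
(b) filing + 18 years → 30 November 2002.
Later of the two: 30 November 2002.
Regulatory Review Extension: 1240 days claimed exceeds the 826-day cap, so +826 days → 5 March 2005.

March 5, 2005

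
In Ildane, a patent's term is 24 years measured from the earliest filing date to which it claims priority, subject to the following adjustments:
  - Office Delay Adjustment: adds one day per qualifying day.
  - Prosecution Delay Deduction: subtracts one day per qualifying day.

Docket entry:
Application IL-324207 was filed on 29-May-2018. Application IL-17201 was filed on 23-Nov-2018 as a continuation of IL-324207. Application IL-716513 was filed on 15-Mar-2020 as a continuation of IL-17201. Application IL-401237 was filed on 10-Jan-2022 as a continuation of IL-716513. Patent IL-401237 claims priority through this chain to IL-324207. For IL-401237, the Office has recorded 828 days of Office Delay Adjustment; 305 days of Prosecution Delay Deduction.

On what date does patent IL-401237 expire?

Earliest priority filing: 29 May 2018.
Base term: 29 May 2018 + 24 years → 29 May 2042.
Office Delay Adjustment: +828 days → 3 September 2044.
Prosecution Delay Deduction: −305 days → 3 November 2043.

November 3, 2043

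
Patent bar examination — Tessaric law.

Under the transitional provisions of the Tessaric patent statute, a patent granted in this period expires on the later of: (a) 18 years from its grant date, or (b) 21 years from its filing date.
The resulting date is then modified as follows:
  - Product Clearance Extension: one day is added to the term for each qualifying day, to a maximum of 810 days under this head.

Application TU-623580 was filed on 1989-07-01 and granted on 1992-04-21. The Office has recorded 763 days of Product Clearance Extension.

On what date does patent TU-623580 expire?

August 2, 2012

(a) grant + 18 years → 21 April 2010.
(b) filing + 21 years → 1 July 2010.
Later of the two: 1 July 2010.
Product Clearance Extension: 763 days (within the 810-day cap) → +763 days → 2 August 2012.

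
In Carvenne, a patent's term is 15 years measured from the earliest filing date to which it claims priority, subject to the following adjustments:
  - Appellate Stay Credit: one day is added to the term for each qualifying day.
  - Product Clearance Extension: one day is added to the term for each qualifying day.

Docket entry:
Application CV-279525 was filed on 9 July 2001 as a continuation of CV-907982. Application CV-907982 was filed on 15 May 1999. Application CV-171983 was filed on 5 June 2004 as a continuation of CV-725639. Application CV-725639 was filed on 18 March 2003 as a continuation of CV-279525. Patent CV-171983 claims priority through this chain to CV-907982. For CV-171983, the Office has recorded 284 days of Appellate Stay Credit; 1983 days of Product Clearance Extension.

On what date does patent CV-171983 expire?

July 29, 2020

Earliest priority filing: 15 May 1999.
Base term: 15 May 1999 + 15 years → 15 May 2014.
Appellate Stay Credit: +284 days → 23 February 2015.
Product Clearance Extension: +1983 days → 29 July 2020.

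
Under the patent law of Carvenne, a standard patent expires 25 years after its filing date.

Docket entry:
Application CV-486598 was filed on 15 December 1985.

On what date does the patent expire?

Filing date + 25 years → 15 December 2010.

December 15, 2010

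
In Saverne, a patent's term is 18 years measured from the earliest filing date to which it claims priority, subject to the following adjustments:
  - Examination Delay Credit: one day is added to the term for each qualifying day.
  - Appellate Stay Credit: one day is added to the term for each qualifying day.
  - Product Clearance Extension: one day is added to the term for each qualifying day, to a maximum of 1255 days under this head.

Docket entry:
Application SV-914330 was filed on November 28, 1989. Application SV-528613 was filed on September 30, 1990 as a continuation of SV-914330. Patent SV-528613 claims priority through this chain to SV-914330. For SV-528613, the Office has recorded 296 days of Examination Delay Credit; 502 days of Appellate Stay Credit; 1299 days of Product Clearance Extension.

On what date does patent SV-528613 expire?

July 12, 2013

Earliest priority filing: 28 November 1989.
Base term: 28 November 1989 + 18 years → 28 November 2007.
Examination Delay Credit: +296 days → 19 September 2008.
Appellate Stay Credit: +502 days → 3 February 2010.
Product Clearance Extension: 1299 days claimed exceeds the 1255-day cap, so +1255 days → 12 July 2013.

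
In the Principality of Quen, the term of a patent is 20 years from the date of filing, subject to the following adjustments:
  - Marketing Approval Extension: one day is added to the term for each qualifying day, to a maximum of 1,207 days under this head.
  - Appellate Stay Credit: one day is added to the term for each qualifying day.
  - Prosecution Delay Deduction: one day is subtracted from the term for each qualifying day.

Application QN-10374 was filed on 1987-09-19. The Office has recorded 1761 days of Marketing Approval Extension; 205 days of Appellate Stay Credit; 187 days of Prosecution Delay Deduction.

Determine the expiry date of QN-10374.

January 26, 2011

Base term: filing date + 20 years → 19 September 2007.
Marketing Approval Extension: 1761 days claimed exceeds the 1207-day cap, so +1207 days → 8 January 2011.
Appellate Stay Credit: +205 days → 1 August 2011.
Prosecution Delay Deduction: −187 days → 26 January 2011.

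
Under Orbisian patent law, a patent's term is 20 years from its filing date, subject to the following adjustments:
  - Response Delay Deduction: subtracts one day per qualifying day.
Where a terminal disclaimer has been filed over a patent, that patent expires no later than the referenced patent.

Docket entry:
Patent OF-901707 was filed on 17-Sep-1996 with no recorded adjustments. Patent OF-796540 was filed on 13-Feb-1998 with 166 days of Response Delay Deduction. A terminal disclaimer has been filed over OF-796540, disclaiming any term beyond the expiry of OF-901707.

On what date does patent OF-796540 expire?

2016-09-17

Natural term of OF-796540:
  Base: filing + 20 years → 13 February 2018.
  Response Delay Deduction: −166 days → 31 August 2017.
Expiry of referenced patent OF-901707:
  Base: filing + 20 years → 17 September 2016.
Terminal disclaimer: OF-796540 expires on the earlier of 31 August 2017 and 17 September 2016.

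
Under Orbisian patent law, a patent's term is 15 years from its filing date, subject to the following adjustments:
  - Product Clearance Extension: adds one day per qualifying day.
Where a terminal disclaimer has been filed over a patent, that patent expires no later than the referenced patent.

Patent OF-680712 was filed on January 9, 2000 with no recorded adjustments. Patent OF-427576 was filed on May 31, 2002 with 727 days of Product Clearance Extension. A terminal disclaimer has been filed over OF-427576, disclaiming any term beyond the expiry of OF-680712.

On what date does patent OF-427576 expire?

January 9, 2015

Natural term of OF-427576:
  Base: filing + 15 years → 31 May 2017.
  Product Clearance Extension: +727 days → 28 May 2019.
Expiry of referenced patent OF-680712:
  Base: filing + 15 years → 9 January 2015.
Terminal disclaimer: OF-427576 expires on the earlier of 28 May 2019 and 9 January 2015.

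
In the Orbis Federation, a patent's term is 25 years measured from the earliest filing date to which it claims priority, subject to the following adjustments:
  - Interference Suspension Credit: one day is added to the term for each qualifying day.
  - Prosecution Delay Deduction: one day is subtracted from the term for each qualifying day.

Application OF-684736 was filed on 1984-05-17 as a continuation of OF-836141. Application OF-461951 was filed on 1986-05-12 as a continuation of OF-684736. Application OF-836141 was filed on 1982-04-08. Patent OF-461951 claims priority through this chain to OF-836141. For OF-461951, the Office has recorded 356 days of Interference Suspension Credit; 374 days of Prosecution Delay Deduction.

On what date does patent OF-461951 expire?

Earliest priority filing: 8 April 1982.
Base term: 8 April 1982 + 25 years → 8 April 2007.
Interference Suspension Credit: +356 days → 29 March 2008.
Prosecution Delay Deduction: −374 days → 21 March 2007.

March 21, 2007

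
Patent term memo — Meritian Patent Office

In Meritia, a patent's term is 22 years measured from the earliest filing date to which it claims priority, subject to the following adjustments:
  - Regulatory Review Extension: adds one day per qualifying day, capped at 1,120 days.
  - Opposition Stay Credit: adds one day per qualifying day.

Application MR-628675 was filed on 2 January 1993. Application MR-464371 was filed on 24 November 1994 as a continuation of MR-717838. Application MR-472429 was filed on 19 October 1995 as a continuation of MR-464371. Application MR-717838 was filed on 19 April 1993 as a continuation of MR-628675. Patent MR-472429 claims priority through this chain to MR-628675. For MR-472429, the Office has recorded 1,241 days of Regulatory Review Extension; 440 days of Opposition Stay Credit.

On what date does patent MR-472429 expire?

Earliest priority filing: 2 January 1993.
Base term: 2 January 1993 + 22 years → 2 January 2015.
Regulatory Review Extension: 1241 days claimed exceeds the 1120-day cap, so +1120 days → 26 January 2018.
Opposition Stay Credit: +440 days → 11 April 2019.

2019-04-11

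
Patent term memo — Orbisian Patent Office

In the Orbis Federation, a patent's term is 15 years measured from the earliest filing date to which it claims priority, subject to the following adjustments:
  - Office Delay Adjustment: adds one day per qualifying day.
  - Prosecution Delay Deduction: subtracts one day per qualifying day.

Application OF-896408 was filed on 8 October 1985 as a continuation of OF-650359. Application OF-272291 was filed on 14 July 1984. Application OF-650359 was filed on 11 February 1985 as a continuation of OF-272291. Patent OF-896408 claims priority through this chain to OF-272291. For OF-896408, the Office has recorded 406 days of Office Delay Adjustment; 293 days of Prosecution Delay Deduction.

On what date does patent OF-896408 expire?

November 4, 1999

Earliest priority filing: 14 July 1984.
Base term: 14 July 1984 + 15 years → 14 July 1999.
Office Delay Adjustment: +406 days → 23 August 2000.
Prosecution Delay Deduction: −293 days → 4 November 1999.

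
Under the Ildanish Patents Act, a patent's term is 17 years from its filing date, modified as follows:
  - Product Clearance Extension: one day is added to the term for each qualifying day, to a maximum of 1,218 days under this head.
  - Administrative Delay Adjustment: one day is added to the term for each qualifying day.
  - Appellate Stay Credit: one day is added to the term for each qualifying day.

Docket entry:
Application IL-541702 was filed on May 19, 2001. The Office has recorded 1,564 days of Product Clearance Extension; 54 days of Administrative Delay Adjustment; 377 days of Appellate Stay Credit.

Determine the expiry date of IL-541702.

Base term: filing date + 17 years → 19 May 2018.
Product Clearance Extension: 1564 days claimed exceeds the 1218-day cap, so +1218 days → 18 September 2021.
Administrative Delay Adjustment: +54 days → 11 November 2021.
Appellate Stay Credit: +377 days → 23 November 2022.

November 23, 2022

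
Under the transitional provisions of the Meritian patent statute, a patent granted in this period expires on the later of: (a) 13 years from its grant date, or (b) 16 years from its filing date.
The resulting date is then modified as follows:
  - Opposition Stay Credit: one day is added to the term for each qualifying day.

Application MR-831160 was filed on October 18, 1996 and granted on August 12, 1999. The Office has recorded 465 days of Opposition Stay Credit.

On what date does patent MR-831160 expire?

January 26, 2014

(a) grant + 13 years → 12 August 2012.
(b) filing + 16 years → 18 October 2012.
Later of the two: 18 October 2012.
Opposition Stay Credit: +465 days → 26 January 2014.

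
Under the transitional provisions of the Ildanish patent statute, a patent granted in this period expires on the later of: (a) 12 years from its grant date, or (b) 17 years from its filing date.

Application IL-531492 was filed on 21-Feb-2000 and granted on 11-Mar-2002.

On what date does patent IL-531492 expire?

(a) grant + 12 years → 11 March 2014.
(b) filing + 17 years → 21 February 2017.
Later of the two: 21 February 2017.

2017-02-21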